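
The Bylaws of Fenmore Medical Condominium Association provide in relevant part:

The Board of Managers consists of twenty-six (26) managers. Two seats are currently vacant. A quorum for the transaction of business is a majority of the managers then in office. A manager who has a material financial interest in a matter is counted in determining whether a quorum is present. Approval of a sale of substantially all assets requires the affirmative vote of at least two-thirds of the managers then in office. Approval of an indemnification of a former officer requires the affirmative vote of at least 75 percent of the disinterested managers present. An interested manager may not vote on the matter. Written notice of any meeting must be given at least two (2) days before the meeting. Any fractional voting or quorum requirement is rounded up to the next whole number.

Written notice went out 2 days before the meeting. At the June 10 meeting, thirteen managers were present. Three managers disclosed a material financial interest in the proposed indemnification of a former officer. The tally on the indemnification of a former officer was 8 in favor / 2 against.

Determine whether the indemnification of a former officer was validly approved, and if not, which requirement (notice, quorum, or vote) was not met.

Notice: 2 days given; 2 required (2 ≥ 2). Satisfied.
Quorum: 13 present (interested managers count toward quorum); quorum is 13. Satisfied.
Vote: the indemnification of a former officer requires three-fourths of the disinterested managers present (13 − 3 = 10). 3/4 of 10 = 7.50, rounded up to 8, so 8 affirmative votes are needed; 8 voted in favor. Satisfied.

Valid — all requirements satisfied.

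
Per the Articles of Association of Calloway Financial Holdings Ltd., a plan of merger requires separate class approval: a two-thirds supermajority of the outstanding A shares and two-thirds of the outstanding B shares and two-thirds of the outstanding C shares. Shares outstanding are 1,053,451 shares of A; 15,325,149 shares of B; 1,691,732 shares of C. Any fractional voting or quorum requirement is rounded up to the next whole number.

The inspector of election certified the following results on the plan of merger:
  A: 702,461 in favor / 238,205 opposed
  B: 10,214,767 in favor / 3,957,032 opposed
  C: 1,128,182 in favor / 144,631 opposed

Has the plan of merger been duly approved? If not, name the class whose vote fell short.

A: 2/3 of 1053451 = 702300.67, rounded up to 702301; 702,301 required, 702,461 in favor — approved.
B: 2/3 of 15325149 = 10216766; 10,216,766 required, 10,214,767 in favor — not approved.
C: 2/3 of 1691732 = 1127821.33, rounded up to 1127822; 1,127,822 required, 1,128,182 in favor — approved.

Not approved — the B shares did not give the required vote.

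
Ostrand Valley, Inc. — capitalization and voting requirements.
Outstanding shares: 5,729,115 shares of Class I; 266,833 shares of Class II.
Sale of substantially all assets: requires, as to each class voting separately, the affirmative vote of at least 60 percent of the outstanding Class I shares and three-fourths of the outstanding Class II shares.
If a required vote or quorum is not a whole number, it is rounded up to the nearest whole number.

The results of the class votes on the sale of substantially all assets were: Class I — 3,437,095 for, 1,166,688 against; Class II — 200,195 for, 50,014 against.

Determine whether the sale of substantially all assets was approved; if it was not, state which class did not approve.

Class I: 3/5 of 5729115 = 3437469; 3,437,469 required, 3,437,095 in favor — not approved.
Class II: 3/4 of 266833 = 200124.75, rounded up to 200125; 200,125 required, 200,195 in favor — approved.

Not approved — the Class I shares did not give the required vote.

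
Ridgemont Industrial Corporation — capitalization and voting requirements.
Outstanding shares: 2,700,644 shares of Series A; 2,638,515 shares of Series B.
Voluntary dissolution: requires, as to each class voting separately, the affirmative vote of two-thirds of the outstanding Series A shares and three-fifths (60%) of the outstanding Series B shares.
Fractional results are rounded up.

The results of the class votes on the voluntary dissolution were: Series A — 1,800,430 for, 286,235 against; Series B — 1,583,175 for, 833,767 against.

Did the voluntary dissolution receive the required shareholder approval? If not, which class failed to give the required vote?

Approved — every class gave the required vote.

Series A: 2/3 of 2700644 = 1800429.33, rounded up to 1800430; 1,800,430 required, 1,800,430 in favor — approved.
Series B: 3/5 of 2638515 = 1583109; 1,583,109 required, 1,583,175 in favor — approved.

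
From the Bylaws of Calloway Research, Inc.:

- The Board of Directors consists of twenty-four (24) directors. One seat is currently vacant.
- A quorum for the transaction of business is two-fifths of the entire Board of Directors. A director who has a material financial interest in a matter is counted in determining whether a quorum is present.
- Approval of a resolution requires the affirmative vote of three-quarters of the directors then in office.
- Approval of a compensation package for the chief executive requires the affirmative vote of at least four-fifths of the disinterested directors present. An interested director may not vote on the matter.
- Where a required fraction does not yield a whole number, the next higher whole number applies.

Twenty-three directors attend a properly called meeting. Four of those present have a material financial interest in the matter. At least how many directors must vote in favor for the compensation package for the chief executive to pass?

The compensation package for the chief executive requires four-fifths of the disinterested directors present (23 − 4 = 19).
4/5 of 19 = 15.20, rounded up to 16.

16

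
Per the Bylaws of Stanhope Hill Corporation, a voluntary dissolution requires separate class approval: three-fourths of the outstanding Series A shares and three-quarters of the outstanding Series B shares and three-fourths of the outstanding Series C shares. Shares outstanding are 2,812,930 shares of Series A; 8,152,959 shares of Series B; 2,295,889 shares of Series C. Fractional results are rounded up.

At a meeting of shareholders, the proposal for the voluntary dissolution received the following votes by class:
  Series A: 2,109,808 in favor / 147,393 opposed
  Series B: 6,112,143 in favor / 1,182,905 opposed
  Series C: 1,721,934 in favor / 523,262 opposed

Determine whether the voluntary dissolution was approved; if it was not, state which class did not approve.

Not approved — the Series B shares did not give the required vote.

Series A: 3/4 of 2812930 = 2109697.50, rounded up to 2109698; 2,109,698 required, 2,109,808 in favor — approved.
Series B: 3/4 of 8152959 = 6114719.25, rounded up to 6114720; 6,114,720 required, 6,112,143 in favor — not approved.
Series C: 3/4 of 2295889 = 1721916.75, rounded up to 1721917; 1,721,917 required, 1,721,934 in favor — approved.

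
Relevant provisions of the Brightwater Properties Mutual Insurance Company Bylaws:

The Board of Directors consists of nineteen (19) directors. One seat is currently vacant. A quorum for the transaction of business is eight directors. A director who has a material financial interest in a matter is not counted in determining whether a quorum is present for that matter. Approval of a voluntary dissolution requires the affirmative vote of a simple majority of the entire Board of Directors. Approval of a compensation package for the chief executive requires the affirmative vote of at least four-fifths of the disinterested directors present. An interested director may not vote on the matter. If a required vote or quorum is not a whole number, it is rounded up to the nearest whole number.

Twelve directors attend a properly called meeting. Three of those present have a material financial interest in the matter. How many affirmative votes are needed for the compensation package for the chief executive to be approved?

8

The compensation package for the chief executive requires four-fifths of the disinterested directors present (12 − 3 = 9).
4/5 of 9 = 7.20, rounded up to 8.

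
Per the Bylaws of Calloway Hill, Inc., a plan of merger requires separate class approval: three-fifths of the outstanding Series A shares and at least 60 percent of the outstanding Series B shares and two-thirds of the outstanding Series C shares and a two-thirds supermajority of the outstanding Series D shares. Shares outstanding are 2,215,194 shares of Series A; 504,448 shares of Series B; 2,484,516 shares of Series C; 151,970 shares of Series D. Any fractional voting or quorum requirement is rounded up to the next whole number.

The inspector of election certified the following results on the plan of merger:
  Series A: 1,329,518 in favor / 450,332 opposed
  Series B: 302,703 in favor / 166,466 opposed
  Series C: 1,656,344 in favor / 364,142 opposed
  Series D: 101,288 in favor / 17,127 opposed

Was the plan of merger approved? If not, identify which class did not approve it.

Not approved — the Series D shares did not give the required vote.

Series A: 3/5 of 2215194 = 1329116.40, rounded up to 1329117; 1,329,117 required, 1,329,518 in favor — approved.
Series B: 3/5 of 504448 = 302668.80, rounded up to 302669; 302,669 required, 302,703 in favor — approved.
Series C: 2/3 of 2484516 = 1656344; 1,656,344 required, 1,656,344 in favor — approved.
Series D: 2/3 of 151970 = 101313.33, rounded up to 101314; 101,314 required, 101,288 in favor — not approved.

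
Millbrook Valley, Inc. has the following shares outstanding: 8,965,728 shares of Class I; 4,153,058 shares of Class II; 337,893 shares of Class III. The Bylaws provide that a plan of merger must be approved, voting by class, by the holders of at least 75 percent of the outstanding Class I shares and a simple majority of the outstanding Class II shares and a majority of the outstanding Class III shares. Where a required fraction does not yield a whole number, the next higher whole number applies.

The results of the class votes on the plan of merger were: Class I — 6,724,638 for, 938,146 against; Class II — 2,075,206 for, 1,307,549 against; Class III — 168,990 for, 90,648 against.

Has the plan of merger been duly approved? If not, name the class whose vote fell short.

Not approved — the Class II shares did not give the required vote.

Class I: 3/4 of 8965728 = 6724296; 6,724,296 required, 6,724,638 in favor — approved.
Class II: a majority of 4153058 is 2076530; 2,076,530 required, 2,075,206 in favor — not approved.
Class III: a majority of 337893 is 168947; 168,947 required, 168,990 in favor — approved.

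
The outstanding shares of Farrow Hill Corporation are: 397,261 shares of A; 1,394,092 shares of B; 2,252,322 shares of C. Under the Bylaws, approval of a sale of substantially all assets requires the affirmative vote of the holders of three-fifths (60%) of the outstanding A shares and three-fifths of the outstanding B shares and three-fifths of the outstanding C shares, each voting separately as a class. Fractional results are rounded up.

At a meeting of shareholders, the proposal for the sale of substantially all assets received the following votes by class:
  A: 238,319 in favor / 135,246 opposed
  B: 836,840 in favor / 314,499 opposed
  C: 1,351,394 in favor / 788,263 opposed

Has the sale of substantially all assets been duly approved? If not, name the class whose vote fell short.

Not approved — the A shares did not give the required vote.

A: 3/5 of 397261 = 238356.60, rounded up to 238357; 238,357 required, 238,319 in favor — not approved.
B: 3/5 of 1394092 = 836455.20, rounded up to 836456; 836,456 required, 836,840 in favor — approved.
C: 3/5 of 2252322 = 1351393.20, rounded up to 1351394; 1,351,394 required, 1,351,394 in favor — approved.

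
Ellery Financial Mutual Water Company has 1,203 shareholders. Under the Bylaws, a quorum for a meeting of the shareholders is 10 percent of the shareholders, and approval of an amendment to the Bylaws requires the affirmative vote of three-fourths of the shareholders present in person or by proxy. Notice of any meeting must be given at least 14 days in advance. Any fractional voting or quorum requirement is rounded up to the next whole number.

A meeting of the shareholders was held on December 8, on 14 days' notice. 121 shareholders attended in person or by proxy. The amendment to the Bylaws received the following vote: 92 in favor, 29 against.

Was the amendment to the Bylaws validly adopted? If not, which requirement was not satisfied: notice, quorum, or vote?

Notice: 14 days given; 14 required. Satisfied.
Quorum: 10% of 1,203 = 120.30, rounded up to 121; 121 present. Satisfied.
Vote: requires three-fourths of those present (121); 3/4 of 121 = 90.75, rounded up to 91, so 91 needed; 92 in favor. Satisfied.

Valid — all requirements satisfied.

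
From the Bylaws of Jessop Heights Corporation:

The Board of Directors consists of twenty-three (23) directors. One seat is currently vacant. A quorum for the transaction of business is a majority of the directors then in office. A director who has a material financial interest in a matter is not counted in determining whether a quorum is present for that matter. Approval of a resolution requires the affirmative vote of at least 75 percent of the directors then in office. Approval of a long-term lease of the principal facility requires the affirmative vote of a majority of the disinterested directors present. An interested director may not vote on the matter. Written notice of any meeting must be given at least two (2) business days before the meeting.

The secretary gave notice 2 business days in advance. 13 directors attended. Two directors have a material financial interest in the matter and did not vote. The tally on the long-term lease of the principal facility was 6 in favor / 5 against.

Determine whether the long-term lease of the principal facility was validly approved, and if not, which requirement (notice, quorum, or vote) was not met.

Invalid — quorum requirement not satisfied.

Notice: 2 business days given; 2 required (2 ≥ 2). Satisfied.
Quorum: 13 present, but the 2 interested directors do not count, leaving 11. Quorum is 12. Not satisfied.
Vote: the long-term lease of the principal facility requires a majority of the disinterested directors present (13 − 2 = 11). A majority of 11 is 6, so 6 affirmative votes are needed; 6 voted in favor. Satisfied. (Moot — without a quorum no business can be validly transacted.)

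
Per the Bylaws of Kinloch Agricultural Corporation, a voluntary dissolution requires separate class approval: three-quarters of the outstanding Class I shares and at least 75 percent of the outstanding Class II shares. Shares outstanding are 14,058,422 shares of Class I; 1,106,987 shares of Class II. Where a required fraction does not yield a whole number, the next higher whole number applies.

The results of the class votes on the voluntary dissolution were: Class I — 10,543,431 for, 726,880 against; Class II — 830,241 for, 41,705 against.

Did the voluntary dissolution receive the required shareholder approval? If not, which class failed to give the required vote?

Class I: 3/4 of 14058422 = 10543816.50, rounded up to 10543817; 10,543,817 required, 10,543,431 in favor — not approved.
Class II: 3/4 of 1106987 = 830240.25, rounded up to 830241; 830,241 required, 830,241 in favor — approved.

Not approved — the Class I shares did not give the required vote.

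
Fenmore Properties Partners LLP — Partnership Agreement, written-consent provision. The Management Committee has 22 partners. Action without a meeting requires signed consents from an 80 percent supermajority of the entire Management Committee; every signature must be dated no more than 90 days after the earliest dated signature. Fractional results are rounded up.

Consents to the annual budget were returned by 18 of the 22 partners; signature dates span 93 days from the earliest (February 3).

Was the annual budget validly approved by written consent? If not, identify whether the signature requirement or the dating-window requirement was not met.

Not effective — dating-window requirement not satisfied.

Signatures required: an 80 percent supermajority of 22 — 4/5 of 22 = 17.60, rounded up to 18, so 18 needed; 18 signed. Sufficient.
Dating window: the latest signature is 93 days after the earliest; the limit is 90 days. Outside the window.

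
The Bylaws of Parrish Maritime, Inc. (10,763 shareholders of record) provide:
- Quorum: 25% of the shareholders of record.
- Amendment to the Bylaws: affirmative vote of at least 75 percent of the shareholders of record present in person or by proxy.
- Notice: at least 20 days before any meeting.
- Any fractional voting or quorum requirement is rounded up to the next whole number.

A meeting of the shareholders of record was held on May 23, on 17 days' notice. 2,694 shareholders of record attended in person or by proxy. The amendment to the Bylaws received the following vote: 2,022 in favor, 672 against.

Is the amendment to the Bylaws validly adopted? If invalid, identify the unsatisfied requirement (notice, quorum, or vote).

Invalid — notice requirement not satisfied.

Notice: 17 days given; 20 required. Not satisfied.
Quorum: 25% of 10,763 = 2,690.75, rounded up to 2,691; 2,694 present. Satisfied.
Vote: requires three-fourths of those present (2,694); 3/4 of 2694 = 2020.50, rounded up to 2021, so 2,021 needed; 2,022 in favor. Satisfied.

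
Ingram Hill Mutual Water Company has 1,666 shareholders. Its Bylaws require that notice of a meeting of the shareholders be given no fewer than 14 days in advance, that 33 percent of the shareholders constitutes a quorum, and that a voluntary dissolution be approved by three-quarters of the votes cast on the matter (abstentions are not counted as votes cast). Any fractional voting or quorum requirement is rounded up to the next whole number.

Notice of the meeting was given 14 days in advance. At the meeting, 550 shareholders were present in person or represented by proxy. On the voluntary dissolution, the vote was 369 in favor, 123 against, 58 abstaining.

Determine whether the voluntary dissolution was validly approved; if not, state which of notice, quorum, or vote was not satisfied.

Valid — all requirements satisfied.

Notice: 14 days given; 14 required. Satisfied.
Quorum: 33% of 1,666 = 549.78, rounded up to 550; 550 present. Satisfied.
Vote: requires three-fourths of the votes cast (550 − 58 abstaining = 492); 3/4 of 492 = 369, so 369 needed; 369 in favor. Satisfied.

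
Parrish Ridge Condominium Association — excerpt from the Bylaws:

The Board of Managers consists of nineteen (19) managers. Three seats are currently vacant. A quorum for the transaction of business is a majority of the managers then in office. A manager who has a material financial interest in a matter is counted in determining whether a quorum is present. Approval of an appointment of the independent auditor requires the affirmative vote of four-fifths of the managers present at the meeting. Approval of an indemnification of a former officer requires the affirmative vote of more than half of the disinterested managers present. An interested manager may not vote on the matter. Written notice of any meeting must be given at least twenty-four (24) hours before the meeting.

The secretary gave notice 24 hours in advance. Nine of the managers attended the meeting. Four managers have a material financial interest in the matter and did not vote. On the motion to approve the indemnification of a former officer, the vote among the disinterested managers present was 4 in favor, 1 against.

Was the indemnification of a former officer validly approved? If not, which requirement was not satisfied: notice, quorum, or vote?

Notice: 24 hours given; 24 required (24 ≥ 24). Satisfied.
Quorum: 9 present (interested managers count toward quorum); quorum is 9. Satisfied.
Vote: the indemnification of a former officer requires a majority of the disinterested managers present (9 − 4 = 5). A majority of 5 is 3, so 3 affirmative votes are needed; 4 voted in favor. Satisfied.

Valid — all requirements satisfied.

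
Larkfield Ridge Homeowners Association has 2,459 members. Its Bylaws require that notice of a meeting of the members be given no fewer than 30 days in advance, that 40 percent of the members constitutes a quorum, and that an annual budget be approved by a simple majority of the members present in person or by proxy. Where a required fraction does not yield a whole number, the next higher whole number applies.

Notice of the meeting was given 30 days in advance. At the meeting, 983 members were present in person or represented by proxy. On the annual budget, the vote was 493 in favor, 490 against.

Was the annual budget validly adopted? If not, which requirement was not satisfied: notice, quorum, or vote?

Invalid — quorum requirement not satisfied.

Notice: 30 days given; 30 required. Satisfied.
Quorum: 40% of 2,459 = 983.60, rounded up to 984; 983 present. Not satisfied.
Vote: requires a majority of those present (983); a majority of 983 is 492, so 492 needed; 493 in favor. Satisfied.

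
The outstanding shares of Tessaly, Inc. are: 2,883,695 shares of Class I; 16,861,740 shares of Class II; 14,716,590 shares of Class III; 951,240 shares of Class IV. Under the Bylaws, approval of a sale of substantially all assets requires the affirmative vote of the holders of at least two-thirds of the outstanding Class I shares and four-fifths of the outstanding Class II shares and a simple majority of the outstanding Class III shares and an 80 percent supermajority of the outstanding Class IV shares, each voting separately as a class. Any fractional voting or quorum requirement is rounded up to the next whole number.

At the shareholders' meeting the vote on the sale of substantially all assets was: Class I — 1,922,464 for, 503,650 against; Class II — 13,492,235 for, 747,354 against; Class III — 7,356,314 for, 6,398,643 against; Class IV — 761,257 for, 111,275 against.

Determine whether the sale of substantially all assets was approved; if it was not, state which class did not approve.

Not approved — the Class III shares did not give the required vote.

Class I: 2/3 of 2883695 = 1922463.33, rounded up to 1922464; 1,922,464 required, 1,922,464 in favor — approved.
Class II: 4/5 of 16861740 = 13489392; 13,489,392 required, 13,492,235 in favor — approved.
Class III: a majority of 14716590 is 7358296; 7,358,296 required, 7,356,314 in favor — not approved.
Class IV: 4/5 of 951240 = 760992; 760,992 required, 761,257 in favor — approved.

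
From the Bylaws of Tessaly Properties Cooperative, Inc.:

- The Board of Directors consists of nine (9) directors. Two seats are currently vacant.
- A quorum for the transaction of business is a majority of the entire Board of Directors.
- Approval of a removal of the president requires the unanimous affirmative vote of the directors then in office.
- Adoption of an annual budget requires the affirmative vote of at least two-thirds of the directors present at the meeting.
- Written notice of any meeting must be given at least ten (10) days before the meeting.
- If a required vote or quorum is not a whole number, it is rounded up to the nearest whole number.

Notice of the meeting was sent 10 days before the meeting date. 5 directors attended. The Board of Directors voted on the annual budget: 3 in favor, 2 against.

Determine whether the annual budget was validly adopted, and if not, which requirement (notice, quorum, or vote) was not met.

Notice: 10 days given; 10 required (10 ≥ 10). Satisfied.
Quorum: 5 present; quorum is 5. Satisfied.
Vote: the annual budget requires two-thirds of the directors present (5). 2/3 of 5 = 3.33, rounded up to 4, so 4 affirmative votes are needed; 3 voted in favor. Not satisfied.

Invalid — vote requirement not satisfied.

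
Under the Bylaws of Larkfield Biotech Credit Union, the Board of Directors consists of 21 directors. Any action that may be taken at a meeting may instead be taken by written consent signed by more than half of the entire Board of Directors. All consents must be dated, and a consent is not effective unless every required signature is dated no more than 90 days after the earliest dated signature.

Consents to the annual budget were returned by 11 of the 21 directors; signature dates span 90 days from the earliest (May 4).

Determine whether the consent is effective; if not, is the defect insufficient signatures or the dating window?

Effective — both the signature and dating-window requirements are satisfied.

Signatures required: more than half of 21 — a majority of 21 is 11, so 11 needed; 11 signed. Sufficient.
Dating window: the latest signature is 90 days after the earliest; the limit is 90 days. Within the window.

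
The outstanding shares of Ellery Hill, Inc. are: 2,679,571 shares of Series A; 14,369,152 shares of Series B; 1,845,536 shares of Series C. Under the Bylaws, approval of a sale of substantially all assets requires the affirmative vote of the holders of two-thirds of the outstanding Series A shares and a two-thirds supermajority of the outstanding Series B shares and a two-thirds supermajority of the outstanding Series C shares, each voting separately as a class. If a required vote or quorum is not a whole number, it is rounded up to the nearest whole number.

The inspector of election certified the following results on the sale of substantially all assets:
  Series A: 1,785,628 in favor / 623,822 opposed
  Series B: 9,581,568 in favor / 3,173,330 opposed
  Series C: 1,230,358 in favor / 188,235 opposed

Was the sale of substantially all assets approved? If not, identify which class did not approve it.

Series A: 2/3 of 2679571 = 1786380.67, rounded up to 1786381; 1,786,381 required, 1,785,628 in favor — not approved.
Series B: 2/3 of 14369152 = 9579434.67, rounded up to 9579435; 9,579,435 required, 9,581,568 in favor — approved.
Series C: 2/3 of 1845536 = 1230357.33, rounded up to 1230358; 1,230,358 required, 1,230,358 in favor — approved.

Not approved — the Series A shares did not give the required vote.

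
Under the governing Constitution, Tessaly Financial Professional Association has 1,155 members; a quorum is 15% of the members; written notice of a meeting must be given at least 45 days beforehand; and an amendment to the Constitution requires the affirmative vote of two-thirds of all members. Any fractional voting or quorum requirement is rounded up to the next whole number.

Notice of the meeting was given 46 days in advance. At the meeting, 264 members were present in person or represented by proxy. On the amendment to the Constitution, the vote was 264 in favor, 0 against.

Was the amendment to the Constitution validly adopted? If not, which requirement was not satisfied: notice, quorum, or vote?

Notice: 46 days given; 45 required. Satisfied.
Quorum: 15% of 1,155 = 173.25, rounded up to 174; 264 present. Satisfied.
Vote: requires two-thirds of all members (1,155); 2/3 of 1155 = 770, so 770 needed; 264 in favor. Not satisfied.

Invalid — vote requirement not satisfied.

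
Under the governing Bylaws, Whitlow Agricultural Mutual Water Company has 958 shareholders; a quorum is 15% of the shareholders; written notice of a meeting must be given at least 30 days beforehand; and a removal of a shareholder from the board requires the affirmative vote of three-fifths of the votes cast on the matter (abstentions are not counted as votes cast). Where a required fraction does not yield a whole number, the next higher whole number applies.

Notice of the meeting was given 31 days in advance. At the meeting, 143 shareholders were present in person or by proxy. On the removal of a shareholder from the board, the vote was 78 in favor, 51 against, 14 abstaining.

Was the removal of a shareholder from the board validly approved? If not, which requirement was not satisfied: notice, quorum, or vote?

Invalid — quorum requirement not satisfied.

Notice: 31 days given; 30 required. Satisfied.
Quorum: 15% of 958 = 143.70, rounded up to 144; 143 present. Not satisfied.
Vote: requires three-fifths of the votes cast (143 − 14 abstaining = 129); 3/5 of 129 = 77.40, rounded up to 78, so 78 needed; 78 in favor. Satisfied.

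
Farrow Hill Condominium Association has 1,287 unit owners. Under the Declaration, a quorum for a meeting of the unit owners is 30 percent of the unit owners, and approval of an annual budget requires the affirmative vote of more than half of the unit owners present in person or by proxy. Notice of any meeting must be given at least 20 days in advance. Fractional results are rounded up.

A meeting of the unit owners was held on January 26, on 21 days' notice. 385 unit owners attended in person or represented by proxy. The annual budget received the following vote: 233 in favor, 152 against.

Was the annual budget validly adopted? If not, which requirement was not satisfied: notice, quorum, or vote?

Notice: 21 days given; 20 required. Satisfied.
Quorum: 30% of 1,287 = 386.10, rounded up to 387; 385 present. Not satisfied.
Vote: requires a majority of those present (385); a majority of 385 is 193, so 193 needed; 233 in favor. Satisfied.

Invalid — quorum requirement not satisfied.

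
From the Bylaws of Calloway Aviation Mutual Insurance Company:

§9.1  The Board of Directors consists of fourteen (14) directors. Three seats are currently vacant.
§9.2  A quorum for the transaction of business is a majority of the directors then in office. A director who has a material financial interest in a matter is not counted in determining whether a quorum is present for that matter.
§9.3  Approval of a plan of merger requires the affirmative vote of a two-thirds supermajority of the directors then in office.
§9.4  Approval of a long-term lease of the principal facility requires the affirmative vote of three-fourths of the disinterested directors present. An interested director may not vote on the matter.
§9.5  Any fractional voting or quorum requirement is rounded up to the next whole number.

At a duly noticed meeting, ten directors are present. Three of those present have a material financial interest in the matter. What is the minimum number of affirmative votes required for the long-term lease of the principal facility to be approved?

The long-term lease of the principal facility requires three-fourths of the disinterested directors present (10 − 3 = 7).
3/4 of 7 = 5.25, rounded up to 6.

6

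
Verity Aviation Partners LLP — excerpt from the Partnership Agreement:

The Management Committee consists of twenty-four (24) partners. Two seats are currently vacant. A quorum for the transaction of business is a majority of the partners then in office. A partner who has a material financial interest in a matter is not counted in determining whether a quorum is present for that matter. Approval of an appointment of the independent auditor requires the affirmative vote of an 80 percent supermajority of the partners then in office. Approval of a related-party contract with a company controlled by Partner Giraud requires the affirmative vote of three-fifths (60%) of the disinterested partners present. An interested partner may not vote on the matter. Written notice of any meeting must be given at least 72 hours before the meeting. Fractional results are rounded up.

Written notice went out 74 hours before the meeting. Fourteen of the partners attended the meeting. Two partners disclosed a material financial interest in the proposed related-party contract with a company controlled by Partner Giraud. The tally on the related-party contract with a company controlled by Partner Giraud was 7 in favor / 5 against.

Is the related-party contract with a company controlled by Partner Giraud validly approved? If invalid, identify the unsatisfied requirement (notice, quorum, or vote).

Notice: 74 hours given; 72 required (74 ≥ 72). Satisfied.
Quorum: 14 present, but the 2 interested partners do not count, leaving 12. Quorum is 12. Satisfied.
Vote: the related-party contract with a company controlled by Partner Giraud requires three-fifths of the disinterested partners present (14 − 2 = 12). 3/5 of 12 = 7.20, rounded up to 8, so 8 affirmative votes are needed; 7 voted in favor. Not satisfied.

Invalid — vote requirement not satisfied.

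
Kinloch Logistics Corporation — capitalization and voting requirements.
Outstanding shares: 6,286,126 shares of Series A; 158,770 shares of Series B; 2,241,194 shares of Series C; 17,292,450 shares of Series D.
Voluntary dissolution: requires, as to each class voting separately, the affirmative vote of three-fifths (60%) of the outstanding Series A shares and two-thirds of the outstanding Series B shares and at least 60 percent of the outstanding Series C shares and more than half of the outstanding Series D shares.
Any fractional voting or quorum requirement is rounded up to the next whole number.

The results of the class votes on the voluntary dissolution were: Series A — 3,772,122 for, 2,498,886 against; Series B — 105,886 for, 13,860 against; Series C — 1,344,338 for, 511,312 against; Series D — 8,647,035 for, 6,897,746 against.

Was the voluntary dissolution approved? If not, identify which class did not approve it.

Not approved — the Series C shares did not give the required vote.

Series A: 3/5 of 6286126 = 3771675.60, rounded up to 3771676; 3,771,676 required, 3,772,122 in favor — approved.
Series B: 2/3 of 158770 = 105846.67, rounded up to 105847; 105,847 required, 105,886 in favor — approved.
Series C: 3/5 of 2241194 = 1344716.40, rounded up to 1344717; 1,344,717 required, 1,344,338 in favor — not approved.
Series D: a majority of 17292450 is 8646226; 8,646,226 required, 8,647,035 in favor — approved.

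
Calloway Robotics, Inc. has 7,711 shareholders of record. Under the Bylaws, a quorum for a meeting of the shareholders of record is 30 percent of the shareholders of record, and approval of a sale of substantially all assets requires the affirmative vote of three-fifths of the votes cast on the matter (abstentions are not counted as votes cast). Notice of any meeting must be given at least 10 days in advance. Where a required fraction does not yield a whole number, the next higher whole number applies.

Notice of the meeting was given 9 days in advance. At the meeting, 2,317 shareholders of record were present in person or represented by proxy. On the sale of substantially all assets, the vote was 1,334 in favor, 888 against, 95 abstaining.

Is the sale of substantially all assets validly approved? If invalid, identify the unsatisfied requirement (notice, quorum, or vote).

Invalid — notice requirement not satisfied.

Notice: 9 days given; 10 required. Not satisfied.
Quorum: 30% of 7,711 = 2,313.30, rounded up to 2,314; 2,317 present. Satisfied.
Vote: requires three-fifths of the votes cast (2,317 − 95 abstaining = 2,222); 3/5 of 2222 = 1333.20, rounded up to 1334, so 1,334 needed; 1,334 in favor. Satisfied.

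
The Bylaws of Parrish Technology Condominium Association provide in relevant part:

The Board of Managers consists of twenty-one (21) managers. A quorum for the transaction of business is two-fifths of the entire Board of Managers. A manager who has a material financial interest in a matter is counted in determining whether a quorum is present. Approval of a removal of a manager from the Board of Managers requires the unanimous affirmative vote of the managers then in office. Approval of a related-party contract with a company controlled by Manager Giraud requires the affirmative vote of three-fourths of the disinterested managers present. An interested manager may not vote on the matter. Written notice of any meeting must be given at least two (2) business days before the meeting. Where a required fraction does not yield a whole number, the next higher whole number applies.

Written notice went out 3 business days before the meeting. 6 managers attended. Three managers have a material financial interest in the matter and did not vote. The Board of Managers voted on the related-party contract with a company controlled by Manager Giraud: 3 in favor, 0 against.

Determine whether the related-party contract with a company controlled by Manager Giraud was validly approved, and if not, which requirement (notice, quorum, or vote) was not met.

Notice: 3 business days given; 2 required (3 ≥ 2). Satisfied.
Quorum: 6 present (interested managers count toward quorum); quorum is 9. Not satisfied.
Vote: the related-party contract with a company controlled by Manager Giraud requires three-fourths of the disinterested managers present (6 − 3 = 3). 3/4 of 3 = 2.25, rounded up to 3, so 3 affirmative votes are needed; 3 voted in favor. Satisfied. (Moot — without a quorum no business can be validly transacted.)

Invalid — quorum requirement not satisfied.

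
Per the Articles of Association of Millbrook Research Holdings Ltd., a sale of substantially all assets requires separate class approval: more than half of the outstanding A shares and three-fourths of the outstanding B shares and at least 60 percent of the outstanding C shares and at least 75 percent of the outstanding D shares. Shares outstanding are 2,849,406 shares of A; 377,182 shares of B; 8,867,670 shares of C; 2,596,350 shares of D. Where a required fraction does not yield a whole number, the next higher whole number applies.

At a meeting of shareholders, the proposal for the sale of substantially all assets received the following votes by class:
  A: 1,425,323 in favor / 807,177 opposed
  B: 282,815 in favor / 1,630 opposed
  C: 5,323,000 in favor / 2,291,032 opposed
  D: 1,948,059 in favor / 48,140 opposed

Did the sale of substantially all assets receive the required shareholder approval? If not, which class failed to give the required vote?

A: a majority of 2849406 is 1424704; 1,424,704 required, 1,425,323 in favor — approved.
B: 3/4 of 377182 = 282886.50, rounded up to 282887; 282,887 required, 282,815 in favor — not approved.
C: 3/5 of 8867670 = 5320602; 5,320,602 required, 5,323,000 in favor — approved.
D: 3/4 of 2596350 = 1947262.50, rounded up to 1947263; 1,947,263 required, 1,948,059 in favor — approved.

Not approved — the B shares did not give the required vote.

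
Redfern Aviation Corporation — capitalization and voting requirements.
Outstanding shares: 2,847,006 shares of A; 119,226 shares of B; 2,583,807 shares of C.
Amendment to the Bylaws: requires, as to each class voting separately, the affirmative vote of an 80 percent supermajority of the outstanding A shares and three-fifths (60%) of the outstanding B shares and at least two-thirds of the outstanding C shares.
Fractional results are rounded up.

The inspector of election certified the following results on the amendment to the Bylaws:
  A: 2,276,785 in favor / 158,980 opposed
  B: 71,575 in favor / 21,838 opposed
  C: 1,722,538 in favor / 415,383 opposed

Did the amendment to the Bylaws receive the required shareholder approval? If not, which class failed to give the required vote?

Not approved — the A shares did not give the required vote.

A: 4/5 of 2847006 = 2277604.80, rounded up to 2277605; 2,277,605 required, 2,276,785 in favor — not approved.
B: 3/5 of 119226 = 71535.60, rounded up to 71536; 71,536 required, 71,575 in favor — approved.
C: 2/3 of 2583807 = 1722538; 1,722,538 required, 1,722,538 in favor — approved.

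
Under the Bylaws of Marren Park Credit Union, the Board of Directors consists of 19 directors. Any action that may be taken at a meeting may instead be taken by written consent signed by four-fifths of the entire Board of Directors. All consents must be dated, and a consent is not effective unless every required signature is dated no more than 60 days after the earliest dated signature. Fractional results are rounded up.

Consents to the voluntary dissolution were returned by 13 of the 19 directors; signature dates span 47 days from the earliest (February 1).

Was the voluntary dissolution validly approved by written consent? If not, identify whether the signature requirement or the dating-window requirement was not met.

Not effective — insufficient signatures.

Signatures required: four-fifths of 19 — 4/5 of 19 = 15.20, rounded up to 16, so 16 needed; 13 signed. Insufficient.
Dating window: the latest signature is 47 days after the earliest; the limit is 60 days. Within the window.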